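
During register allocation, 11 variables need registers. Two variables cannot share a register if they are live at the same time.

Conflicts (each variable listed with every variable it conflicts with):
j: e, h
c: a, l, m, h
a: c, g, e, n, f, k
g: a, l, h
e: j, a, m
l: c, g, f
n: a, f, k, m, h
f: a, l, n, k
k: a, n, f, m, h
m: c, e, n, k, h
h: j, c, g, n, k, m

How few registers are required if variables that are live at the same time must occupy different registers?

4

a, n, f, k pairwise conflict, so at least 4 registers are needed.
4 registers suffice: register 1 → {a, l, h}; register 2 → {c, g, e, k}; register 3 → {j, n}; register 4 → {f, m}. Every pair that conflicts lands in different registers.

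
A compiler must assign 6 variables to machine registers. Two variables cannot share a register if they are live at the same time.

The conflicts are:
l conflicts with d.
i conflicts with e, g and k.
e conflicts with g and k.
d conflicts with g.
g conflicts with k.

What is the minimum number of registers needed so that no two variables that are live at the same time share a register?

i, e, g, k are mutually in conflict, so at least 4 registers are needed.
4 registers suffice: register 1 → {l, g}; register 2 → {i, d}; register 3 → {k}; register 4 → {e}. Every pair that conflicts lands in different registers.

4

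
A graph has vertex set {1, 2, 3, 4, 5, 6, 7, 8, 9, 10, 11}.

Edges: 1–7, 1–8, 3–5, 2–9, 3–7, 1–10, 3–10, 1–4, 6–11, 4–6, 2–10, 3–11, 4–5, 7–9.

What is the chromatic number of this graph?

The cycle 5-4-1-7-3-5 has odd length 5, so it cannot be 2-colored; at least 3 colors are needed.
3 colors suffice: color a → {1, 3, 6, 9}; color b → {4, 7, 8, 10, 11}; color c → {2, 5}. No two adjacent vertices share a color.

3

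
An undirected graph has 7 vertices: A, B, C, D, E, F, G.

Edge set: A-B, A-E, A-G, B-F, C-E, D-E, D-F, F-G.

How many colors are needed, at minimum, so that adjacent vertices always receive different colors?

3

The cycle G-F-D-E-A-G has odd length 5, so it cannot be 2-colored; at least 3 colors are needed.
3 colors suffice: color 1 → {E, F}; color 2 → {A, C, D}; color 3 → {B, G}. No two adjacent vertices share a color.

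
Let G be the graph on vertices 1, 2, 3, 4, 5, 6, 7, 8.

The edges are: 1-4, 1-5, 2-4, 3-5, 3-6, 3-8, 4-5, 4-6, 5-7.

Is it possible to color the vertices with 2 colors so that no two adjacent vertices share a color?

No

1, 4, 5 are mutually adjacent, so at least 3 colors are needed.
So 2 colors are not enough.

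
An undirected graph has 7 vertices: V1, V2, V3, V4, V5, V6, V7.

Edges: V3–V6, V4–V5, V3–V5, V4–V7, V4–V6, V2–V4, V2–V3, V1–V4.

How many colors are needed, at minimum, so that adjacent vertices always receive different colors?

V2 and V3 are adjacent, so at least 2 colors are needed.
2 colors suffice: V1=B, V2=B, V3=R, V4=R, V5=B, V6=B, V7=B. No two adjacent vertices share a color.

2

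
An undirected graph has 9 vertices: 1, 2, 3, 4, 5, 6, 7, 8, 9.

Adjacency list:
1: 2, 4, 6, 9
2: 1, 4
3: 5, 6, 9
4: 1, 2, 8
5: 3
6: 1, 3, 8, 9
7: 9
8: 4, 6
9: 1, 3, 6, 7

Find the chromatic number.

1, 2, 4 are pairwise adjacent, so at least 3 colors are needed.
A valid assignment using 3 colors: 1=blue, 2=green, 3=blue, 4=red, 5=red, 6=green, 7=blue, 8=blue, 9=red. Each edge has distinct colors on its endpoints.

3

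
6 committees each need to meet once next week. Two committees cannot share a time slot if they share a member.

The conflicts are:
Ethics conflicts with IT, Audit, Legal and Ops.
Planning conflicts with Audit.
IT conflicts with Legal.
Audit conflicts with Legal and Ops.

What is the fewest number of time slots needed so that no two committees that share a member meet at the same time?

3

Ethics, Audit, Ops all conflict with each other, so at least 3 time slots are needed.
3 time slots suffice: time slot 1 → {IT, Audit}; time slot 2 → {Ethics, Planning}; time slot 3 → {Legal, Ops}. No two conflicting committees share a time slot.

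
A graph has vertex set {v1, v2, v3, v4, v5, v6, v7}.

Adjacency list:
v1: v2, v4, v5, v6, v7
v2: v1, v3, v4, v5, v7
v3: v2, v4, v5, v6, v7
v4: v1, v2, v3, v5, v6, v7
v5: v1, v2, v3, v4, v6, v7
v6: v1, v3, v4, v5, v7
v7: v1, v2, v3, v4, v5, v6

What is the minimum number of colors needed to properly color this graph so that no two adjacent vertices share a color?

v1, v4, v5, v6, v7 are mutually adjacent (a clique of size 5), so at least 5 colors are needed.
One proper 5-coloring: v1=Y, v2=P, v3=Y, v4=G, v5=R, v6=P, v7=B. No two adjacent vertices share a color.

5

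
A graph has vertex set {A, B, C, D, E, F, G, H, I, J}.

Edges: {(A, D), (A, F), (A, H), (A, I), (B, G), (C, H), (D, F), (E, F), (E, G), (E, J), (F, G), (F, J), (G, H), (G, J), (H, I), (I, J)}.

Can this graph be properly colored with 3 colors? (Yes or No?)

E, F, G, J are pairwise adjacent (a clique of size 4), so at least 4 colors are needed.
So 3 colors are not enough.

No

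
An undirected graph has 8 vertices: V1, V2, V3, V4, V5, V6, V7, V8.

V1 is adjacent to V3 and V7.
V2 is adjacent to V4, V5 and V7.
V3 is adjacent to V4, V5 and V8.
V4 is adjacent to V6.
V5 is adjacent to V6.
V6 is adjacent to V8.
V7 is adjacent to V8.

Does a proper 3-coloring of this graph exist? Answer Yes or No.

The chromatic number is 3. The cycle V2-V5-V6-V8-V7-V2 has odd length 5, so it cannot be 2-colored; at least 3 colors are needed.
One proper 3-coloring: V1=2, V2=1, V3=1, V4=2, V5=2, V6=1, V7=3, V8=2.
That is already a proper 3-coloring.

Yes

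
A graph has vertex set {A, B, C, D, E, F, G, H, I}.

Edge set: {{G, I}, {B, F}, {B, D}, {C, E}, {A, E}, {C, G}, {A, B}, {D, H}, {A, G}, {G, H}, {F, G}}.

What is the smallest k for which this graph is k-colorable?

The cycle B-A-G-H-D-B has odd length 5, so it cannot be 2-colored; at least 3 colors are needed.
3 colors suffice: color red → {B, E, G}; color blue → {A, C, F, H, I}; color green → {D}. Each edge has distinct colors on its endpoints.

3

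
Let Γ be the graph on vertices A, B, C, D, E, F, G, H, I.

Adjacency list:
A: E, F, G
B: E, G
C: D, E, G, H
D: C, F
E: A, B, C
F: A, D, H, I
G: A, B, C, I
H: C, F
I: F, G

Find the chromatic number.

The cycle H-C-G-A-F-H has odd length 5, so it cannot be 2-colored; at least 3 colors are needed.
3 colors suffice: color 1 → {E, F, G}; color 2 → {A, B, C, I}; color 3 → {D, H}. Every edge joins two different colors.

3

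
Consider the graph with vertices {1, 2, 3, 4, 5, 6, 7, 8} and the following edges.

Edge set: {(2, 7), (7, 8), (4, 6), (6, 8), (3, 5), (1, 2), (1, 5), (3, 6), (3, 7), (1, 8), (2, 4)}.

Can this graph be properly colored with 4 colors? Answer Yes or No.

Yes

The chromatic number is 3. The cycle 3-7-8-1-5-3 has odd length 5, so it cannot be 2-colored; at least 3 colors are needed.
A valid assignment using 3 colors: 1=blue, 2=red, 3=red, 4=green, 5=green, 6=blue, 7=blue, 8=red.
Since 4 ≥ 3, a proper 4-coloring certainly exists.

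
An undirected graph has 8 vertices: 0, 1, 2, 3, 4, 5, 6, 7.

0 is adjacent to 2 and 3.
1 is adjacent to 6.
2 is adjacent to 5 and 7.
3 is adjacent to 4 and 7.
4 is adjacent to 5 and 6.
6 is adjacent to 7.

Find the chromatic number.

The cycle 3-0-2-5-4-3 has odd length 5, so it cannot be 2-colored; at least 3 colors are needed.
3 colors suffice: 0=green, 1=red, 2=red, 3=blue, 4=red, 5=blue, 6=blue, 7=green. No two adjacent vertices share a color.

3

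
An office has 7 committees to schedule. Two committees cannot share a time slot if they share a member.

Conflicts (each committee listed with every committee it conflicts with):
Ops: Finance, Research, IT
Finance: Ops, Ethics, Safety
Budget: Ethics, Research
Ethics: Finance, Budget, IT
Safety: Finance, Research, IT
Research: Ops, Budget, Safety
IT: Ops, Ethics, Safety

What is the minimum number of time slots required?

3

The cycle Finance-Ethics-Budget-Research-Ops-Finance has odd length 5, so it cannot be 2-colored; at least 3 time slots are needed.
3 time slots suffice: Ops=1, Finance=2, Budget=3, Ethics=1, Safety=1, Research=2, IT=2. No two conflicting committees share a time slot.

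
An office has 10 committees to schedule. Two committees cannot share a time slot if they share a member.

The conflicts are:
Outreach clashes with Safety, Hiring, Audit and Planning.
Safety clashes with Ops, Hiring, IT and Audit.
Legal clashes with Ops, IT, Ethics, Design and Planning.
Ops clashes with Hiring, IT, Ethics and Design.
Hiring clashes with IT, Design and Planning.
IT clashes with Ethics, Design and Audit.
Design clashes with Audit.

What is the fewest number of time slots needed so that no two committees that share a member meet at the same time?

Legal, Ops, IT, Design are mutually in conflict, so at least 4 time slots are needed.
Using 4 time slots: Outreach=1, Safety=4, Legal=3, Ops=2, Hiring=3, IT=1, Ethics=4, Design=4, Audit=2, Planning=2. Each listed conflict is separated.

4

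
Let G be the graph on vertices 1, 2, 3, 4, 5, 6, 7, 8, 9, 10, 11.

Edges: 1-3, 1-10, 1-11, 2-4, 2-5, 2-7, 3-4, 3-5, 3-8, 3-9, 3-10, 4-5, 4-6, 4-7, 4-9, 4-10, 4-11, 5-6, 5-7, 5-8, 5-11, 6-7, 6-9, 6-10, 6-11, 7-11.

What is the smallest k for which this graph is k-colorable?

4, 5, 6, 7, 11 are pairwise adjacent (a clique of size 5), so at least 5 colors are needed.
5 colors suffice: color red → {1, 4, 8}; color blue → {5, 9, 10}; color green → {2, 3, 6}; color yellow → {7}; color purple → {11}. No two adjacent vertices share a color.

5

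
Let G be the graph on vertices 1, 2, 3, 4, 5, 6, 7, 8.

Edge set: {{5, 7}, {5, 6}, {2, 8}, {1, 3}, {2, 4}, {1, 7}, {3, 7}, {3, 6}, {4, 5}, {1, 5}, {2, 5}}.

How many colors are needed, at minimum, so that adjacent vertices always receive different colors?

3

2, 4, 5 are mutually adjacent, so at least 3 colors are needed.
3 colors suffice: 1=blue, 2=blue, 3=red, 4=green, 5=red, 6=blue, 7=green, 8=red. Every edge joins two different colors.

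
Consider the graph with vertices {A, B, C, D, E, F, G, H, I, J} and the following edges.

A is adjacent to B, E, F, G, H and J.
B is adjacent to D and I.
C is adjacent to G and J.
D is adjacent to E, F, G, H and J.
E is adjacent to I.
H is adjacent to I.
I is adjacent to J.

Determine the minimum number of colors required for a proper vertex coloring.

2

D and H are adjacent, so at least 2 colors are needed.
A valid assignment using 2 colors: A=1, B=2, C=1, D=1, E=2, F=2, G=2, H=2, I=1, J=2. Each edge has distinct colors on its endpoints.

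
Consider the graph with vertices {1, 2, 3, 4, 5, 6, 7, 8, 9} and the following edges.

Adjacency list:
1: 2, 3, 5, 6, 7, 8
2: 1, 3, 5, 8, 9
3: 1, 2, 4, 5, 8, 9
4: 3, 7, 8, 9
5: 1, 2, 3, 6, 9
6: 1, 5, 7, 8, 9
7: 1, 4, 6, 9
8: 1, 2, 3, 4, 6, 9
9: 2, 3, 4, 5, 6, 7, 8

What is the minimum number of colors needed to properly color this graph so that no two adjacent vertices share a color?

3, 4, 8, 9 are mutually adjacent (a clique of size 4), so at least 4 colors are needed.
One proper 4-coloring: 1=a, 2=d, 3=c, 4=d, 5=b, 6=c, 7=b, 8=b, 9=a. Each edge has distinct colors on its endpoints.

4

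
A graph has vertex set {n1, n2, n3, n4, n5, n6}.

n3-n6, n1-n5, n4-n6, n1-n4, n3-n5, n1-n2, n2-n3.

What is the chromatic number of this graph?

The cycle n1-n4-n6-n3-n2-n1 has odd length 5, so it cannot be 2-colored; at least 3 colors are needed.
A valid assignment using 3 colors: n1=red, n2=blue, n3=red, n4=green, n5=blue, n6=blue. Every edge joins two different colors.

3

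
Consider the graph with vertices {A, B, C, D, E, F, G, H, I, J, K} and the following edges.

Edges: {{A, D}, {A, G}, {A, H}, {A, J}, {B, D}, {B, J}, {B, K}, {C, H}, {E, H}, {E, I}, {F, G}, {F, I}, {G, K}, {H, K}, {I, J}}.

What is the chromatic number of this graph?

The cycle G-F-I-J-A-G has odd length 5, so it cannot be 2-colored; at least 3 colors are needed.
3 colors suffice: A=2, B=1, C=2, D=3, E=2, F=2, G=1, H=1, I=1, J=3, K=2. Each edge has distinct colors on its endpoints.

3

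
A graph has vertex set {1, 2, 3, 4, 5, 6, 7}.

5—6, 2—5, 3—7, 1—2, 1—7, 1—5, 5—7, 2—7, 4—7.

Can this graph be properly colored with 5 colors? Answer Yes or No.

The chromatic number is 4. 1, 2, 5, 7 are mutually adjacent (a clique of size 4), so at least 4 colors are needed.
4 colors suffice: color red → {6, 7}; color blue → {3, 4, 5}; color green → {1}; color yellow → {2}.
Since 5 ≥ 4, a proper 5-coloring certainly exists.

Yes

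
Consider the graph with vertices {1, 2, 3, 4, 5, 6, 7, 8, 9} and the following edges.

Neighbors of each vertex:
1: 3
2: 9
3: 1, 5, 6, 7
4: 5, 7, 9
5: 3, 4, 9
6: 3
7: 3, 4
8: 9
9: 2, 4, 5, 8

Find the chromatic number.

3

4, 5, 9 form a triangle, so at least 3 colors are needed.
A valid assignment using 3 colors: 1=b, 2=b, 3=a, 4=b, 5=c, 6=b, 7=c, 8=b, 9=a. Each edge has distinct colors on its endpoints.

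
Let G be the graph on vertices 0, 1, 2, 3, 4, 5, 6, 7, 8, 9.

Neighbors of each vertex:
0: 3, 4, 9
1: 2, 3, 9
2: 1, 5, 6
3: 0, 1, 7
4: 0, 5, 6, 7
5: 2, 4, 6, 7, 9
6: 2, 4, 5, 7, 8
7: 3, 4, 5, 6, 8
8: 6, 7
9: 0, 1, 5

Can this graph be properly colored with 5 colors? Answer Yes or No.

The chromatic number is 4. 4, 5, 6, 7 are pairwise adjacent (a clique of size 4), so at least 4 colors are needed.
A valid assignment using 4 colors: 0=a, 1=a, 2=b, 3=c, 4=d, 5=c, 6=a, 7=b, 8=c, 9=b.
Since 5 ≥ 4, a proper 5-coloring certainly exists.

Yes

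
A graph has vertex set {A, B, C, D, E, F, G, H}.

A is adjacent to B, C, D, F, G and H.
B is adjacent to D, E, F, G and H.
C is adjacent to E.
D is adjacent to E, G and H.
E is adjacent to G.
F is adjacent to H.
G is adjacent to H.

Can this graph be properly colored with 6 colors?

The chromatic number is 5. A, B, D, G, H are mutually adjacent (a clique of size 5), so at least 5 colors are needed.
One proper 5-coloring: A=2, B=1, C=1, D=3, E=2, F=3, G=4, H=5.
Since 6 ≥ 5, a proper 6-coloring certainly exists.

Yes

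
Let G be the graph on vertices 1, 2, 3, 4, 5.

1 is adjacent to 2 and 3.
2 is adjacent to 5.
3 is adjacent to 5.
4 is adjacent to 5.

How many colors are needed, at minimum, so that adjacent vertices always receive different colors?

2

3 and 5 are adjacent, so at least 2 colors are needed.
2 colors suffice: 1=a, 2=b, 3=b, 4=b, 5=a. Every edge joins two different colors.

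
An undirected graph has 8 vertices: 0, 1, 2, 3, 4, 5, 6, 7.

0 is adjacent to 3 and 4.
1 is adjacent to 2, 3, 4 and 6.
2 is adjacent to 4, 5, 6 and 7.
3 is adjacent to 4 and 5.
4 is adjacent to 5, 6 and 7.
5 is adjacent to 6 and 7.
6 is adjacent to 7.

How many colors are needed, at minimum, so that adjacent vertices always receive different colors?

5

2, 4, 5, 6, 7 are pairwise adjacent (a clique of size 5), so at least 5 colors are needed.
One proper 5-coloring: 0=b, 1=b, 2=c, 3=c, 4=a, 5=b, 6=d, 7=e. Every edge joins two different colors.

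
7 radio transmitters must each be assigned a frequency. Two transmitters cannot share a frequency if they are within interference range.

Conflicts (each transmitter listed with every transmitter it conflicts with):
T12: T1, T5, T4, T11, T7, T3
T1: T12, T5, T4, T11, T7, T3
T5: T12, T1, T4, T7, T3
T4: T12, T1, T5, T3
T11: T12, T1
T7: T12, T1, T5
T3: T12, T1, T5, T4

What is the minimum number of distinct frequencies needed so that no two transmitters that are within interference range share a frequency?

5

T12, T1, T5, T4, T3 all conflict with each other, so at least 5 frequencies are needed.
5 frequencies suffice: T12=1, T1=2, T5=3, T4=4, T11=3, T7=4, T3=5. Each listed conflict is separated.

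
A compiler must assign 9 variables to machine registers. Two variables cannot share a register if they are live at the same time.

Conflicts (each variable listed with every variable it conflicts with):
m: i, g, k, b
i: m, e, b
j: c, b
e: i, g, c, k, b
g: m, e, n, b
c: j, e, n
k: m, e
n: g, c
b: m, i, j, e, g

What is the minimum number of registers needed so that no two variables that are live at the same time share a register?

m, g, b all conflict with each other, so at least 3 registers are needed.
3 registers suffice: register 1 → {c, k, b}; register 2 → {m, j, e, n}; register 3 → {i, g}. Each listed conflict is separated.

3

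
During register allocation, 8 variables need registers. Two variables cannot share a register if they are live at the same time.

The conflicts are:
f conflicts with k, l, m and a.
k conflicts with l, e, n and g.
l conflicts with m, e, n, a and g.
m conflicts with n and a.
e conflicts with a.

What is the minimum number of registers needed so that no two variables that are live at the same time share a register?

f, l, m, a pairwise conflict, so at least 4 registers are needed.
Using 4 registers: f=3, k=2, l=1, m=4, e=3, n=3, a=2, g=3. Every pair that conflicts lands in different registers.

4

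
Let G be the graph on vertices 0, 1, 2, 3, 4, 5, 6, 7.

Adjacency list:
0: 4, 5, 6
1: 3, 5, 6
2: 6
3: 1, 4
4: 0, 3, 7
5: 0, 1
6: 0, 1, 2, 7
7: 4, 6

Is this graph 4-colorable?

Yes

The chromatic number is 3. The cycle 3-1-5-0-4-3 has odd length 5, so it cannot be 2-colored; at least 3 colors are needed.
3 colors suffice: color a → {4, 5, 6}; color b → {0, 1, 2, 7}; color c → {3}.
Since 4 ≥ 3, a proper 4-coloring certainly exists.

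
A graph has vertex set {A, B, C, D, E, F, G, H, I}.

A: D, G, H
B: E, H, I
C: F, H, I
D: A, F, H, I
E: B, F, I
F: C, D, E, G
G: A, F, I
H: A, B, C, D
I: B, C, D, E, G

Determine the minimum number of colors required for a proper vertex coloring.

B, E, I are mutually adjacent, so at least 3 colors are needed.
3 colors suffice: color 1 → {F, H, I}; color 2 → {C, D, E, G}; color 3 → {A, B}. Each edge has distinct colors on its endpoints.

3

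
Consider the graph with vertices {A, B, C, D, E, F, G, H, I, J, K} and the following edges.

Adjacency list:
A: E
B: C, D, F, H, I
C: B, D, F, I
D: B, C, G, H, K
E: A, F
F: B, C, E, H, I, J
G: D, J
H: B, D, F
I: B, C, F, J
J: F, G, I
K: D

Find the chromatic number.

B, C, F, I form a clique, so at least 4 colors are needed.
4 colors suffice: color red → {A, D, F}; color blue → {B, E, J, K}; color green → {C, G, H}; color yellow → {I}. Every edge joins two different colors.

4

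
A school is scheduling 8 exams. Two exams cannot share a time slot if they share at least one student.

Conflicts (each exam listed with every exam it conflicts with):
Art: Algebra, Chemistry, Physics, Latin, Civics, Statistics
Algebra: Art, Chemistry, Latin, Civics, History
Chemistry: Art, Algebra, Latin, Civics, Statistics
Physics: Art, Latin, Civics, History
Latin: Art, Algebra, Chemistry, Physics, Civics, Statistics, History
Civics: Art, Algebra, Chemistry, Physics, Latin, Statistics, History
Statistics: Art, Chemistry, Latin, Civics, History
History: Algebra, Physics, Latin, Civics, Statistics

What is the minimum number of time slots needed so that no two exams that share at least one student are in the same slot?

5

Art, Algebra, Chemistry, Latin, Civics pairwise conflict, so at least 5 time slots are needed.
5 time slots suffice: Art=3, Algebra=4, Chemistry=5, Physics=4, Latin=1, Civics=2, Statistics=4, History=3. Every pair that conflicts lands in different time slots.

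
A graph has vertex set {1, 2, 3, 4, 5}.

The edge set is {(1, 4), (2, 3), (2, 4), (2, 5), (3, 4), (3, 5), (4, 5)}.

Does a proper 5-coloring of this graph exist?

Yes

The chromatic number is 4. 2, 3, 4, 5 form a clique, so at least 4 colors are needed.
A valid assignment using 4 colors: 1=b, 2=d, 3=c, 4=a, 5=b.
Since 5 ≥ 4, a proper 5-coloring certainly exists.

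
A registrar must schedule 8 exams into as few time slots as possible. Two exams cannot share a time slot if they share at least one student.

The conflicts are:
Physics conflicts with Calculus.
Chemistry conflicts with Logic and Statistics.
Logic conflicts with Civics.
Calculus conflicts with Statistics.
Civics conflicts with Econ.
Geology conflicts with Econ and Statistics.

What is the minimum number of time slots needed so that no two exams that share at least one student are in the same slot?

2

Chemistry and Statistics conflict, so at least 2 time slots are needed.
2 time slots suffice: time slot 1 → {Physics, Logic, Econ, Statistics}; time slot 2 → {Chemistry, Calculus, Civics, Geology}. Every pair that conflicts lands in different time slots.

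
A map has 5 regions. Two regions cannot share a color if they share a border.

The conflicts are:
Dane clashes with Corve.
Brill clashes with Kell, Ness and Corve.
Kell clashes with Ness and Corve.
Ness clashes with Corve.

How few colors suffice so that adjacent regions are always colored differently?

4

Brill, Kell, Ness, Corve pairwise conflict, so at least 4 colors are needed.
4 colors suffice: color 1 → {Corve}; color 2 → {Dane, Kell}; color 3 → {Ness}; color 4 → {Brill}. Each listed conflict is separated.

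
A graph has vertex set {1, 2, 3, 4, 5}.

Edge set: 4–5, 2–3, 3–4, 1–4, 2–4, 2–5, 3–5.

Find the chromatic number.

2, 3, 4, 5 are mutually adjacent (a clique of size 4), so at least 4 colors are needed.
4 colors suffice: 1=b, 2=c, 3=d, 4=a, 5=b. No two adjacent vertices share a color.

4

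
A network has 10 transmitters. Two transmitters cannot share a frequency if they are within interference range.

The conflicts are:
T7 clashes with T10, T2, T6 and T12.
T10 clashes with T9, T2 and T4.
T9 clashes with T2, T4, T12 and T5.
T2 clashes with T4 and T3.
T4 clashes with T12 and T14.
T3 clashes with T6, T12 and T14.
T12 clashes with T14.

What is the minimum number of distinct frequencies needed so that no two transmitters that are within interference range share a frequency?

T10, T9, T2, T4 all conflict with each other, so at least 4 frequencies are needed.
4 frequencies suffice: T7=1, T10=4, T9=3, T2=2, T4=1, T3=1, T6=2, T12=2, T5=1, T14=3. No two conflicting transmitters share a frequency.

4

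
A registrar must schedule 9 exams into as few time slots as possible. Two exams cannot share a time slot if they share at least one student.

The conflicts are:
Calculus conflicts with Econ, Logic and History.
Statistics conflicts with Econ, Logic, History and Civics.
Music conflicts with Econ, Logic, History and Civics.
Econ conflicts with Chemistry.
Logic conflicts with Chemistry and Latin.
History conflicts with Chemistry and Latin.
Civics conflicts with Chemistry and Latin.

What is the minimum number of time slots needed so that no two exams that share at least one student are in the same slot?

2

Civics and Latin conflict, so at least 2 time slots are needed.
Using 2 time slots: Calculus=2, Statistics=2, Music=2, Econ=1, Logic=1, History=1, Civics=1, Chemistry=2, Latin=2. Every pair that conflicts lands in different time slots.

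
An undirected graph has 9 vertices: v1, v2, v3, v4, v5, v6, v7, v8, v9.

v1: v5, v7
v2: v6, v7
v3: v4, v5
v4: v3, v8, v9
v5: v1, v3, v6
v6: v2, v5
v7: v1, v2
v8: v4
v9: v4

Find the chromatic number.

3

The cycle v7-v1-v5-v6-v2-v7 has odd length 5, so it cannot be 2-colored; at least 3 colors are needed.
3 colors suffice: color R → {v4, v5, v7}; color B → {v1, v3, v6, v8, v9}; color G → {v2}. Each edge has distinct colors on its endpoints.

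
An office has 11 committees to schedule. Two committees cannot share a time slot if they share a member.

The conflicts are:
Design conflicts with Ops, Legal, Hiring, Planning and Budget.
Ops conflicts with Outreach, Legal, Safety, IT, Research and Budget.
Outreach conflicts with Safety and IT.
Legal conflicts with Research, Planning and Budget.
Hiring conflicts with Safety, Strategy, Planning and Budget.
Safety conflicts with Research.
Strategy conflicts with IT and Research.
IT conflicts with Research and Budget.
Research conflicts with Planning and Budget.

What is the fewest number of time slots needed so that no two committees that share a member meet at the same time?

Ops, IT, Research, Budget all conflict with each other, so at least 4 time slots are needed.
4 time slots suffice: time slot 1 → {Design, Outreach, Research}; time slot 2 → {Ops, Hiring}; time slot 3 → {Safety, Strategy, Planning, Budget}; time slot 4 → {Legal, IT}. Every pair that conflicts lands in different time slots.

4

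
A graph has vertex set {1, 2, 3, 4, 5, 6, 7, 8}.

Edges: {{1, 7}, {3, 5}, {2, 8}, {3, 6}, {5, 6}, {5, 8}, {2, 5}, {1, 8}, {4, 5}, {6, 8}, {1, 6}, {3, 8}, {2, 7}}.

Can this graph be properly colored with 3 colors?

3, 5, 6, 8 form a clique, so at least 4 colors are needed.
So 3 colors are not enough.

No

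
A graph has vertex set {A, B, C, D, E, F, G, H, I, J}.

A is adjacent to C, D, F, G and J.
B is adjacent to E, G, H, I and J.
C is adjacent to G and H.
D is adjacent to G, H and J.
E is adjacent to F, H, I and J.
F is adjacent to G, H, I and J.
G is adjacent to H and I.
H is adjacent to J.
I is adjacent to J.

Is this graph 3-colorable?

No

B, E, I, J form a clique, so at least 4 colors are needed.
So 3 colors are not enough.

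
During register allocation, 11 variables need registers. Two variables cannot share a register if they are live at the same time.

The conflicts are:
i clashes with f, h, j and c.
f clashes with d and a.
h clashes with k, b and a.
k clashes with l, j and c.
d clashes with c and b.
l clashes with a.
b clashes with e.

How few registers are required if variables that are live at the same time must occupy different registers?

3

The cycle b-h-i-c-d-b has odd length 5, so it cannot be 2-colored; at least 3 registers are needed.
3 registers suffice: register 1 → {i, k, b, a}; register 2 → {f, h, l, j, c, e}; register 3 → {d}. No two conflicting variables share a register.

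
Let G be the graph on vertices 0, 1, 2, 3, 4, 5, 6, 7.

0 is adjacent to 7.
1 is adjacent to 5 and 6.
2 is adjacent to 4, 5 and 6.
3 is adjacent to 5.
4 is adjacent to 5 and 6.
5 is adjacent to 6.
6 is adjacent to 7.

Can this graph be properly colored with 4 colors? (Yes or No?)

The chromatic number is 4. 2, 4, 5, 6 form a clique, so at least 4 colors are needed.
4 colors suffice: 0=a, 1=c, 2=c, 3=a, 4=d, 5=b, 6=a, 7=b.
That is already a proper 4-coloring.

Yes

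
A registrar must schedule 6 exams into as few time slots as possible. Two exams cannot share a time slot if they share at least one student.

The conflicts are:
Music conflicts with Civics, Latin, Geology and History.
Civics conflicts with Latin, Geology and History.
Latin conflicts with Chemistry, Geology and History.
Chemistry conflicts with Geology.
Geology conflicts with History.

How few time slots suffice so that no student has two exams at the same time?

Music, Civics, Latin, Geology, History pairwise conflict, so at least 5 time slots are needed.
5 time slots suffice: time slot 1 → {Latin}; time slot 2 → {Geology}; time slot 3 → {Civics, Chemistry}; time slot 4 → {Music}; time slot 5 → {History}. Every pair that conflicts lands in different time slots.

5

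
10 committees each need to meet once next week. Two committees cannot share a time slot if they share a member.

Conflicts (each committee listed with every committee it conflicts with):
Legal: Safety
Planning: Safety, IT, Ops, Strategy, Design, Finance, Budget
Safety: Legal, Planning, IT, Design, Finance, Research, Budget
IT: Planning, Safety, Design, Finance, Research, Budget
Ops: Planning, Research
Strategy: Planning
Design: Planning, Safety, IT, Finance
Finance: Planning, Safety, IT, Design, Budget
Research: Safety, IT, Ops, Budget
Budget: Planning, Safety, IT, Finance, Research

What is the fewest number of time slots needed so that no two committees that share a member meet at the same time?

5

Planning, Safety, IT, Finance, Budget pairwise conflict, so at least 5 time slots are needed.
5 time slots suffice: time slot 1 → {Safety, Ops, Strategy}; time slot 2 → {Legal, Planning, Research}; time slot 3 → {IT}; time slot 4 → {Finance}; time slot 5 → {Design, Budget}. No two conflicting committees share a time slot.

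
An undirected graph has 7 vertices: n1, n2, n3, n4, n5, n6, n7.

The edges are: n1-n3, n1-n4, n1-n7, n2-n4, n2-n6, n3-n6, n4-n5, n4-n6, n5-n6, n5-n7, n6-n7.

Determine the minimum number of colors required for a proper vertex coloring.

n4, n5, n6 are pairwise adjacent, so at least 3 colors are needed.
3 colors suffice: n1=1, n2=3, n3=2, n4=2, n5=3, n6=1, n7=2. Each edge has distinct colors on its endpoints.

3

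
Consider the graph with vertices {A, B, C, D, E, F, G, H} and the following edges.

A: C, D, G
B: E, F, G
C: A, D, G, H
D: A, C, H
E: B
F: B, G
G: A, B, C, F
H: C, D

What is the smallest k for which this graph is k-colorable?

3

C, D, H form a triangle, so at least 3 colors are needed.
One proper 3-coloring: A=3, B=1, C=1, D=2, E=2, F=3, G=2, H=3. No two adjacent vertices share a color.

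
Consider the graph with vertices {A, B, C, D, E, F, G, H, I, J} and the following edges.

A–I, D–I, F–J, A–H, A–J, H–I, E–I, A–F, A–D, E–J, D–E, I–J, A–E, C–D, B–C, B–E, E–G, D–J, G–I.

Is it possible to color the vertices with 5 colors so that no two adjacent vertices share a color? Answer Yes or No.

The chromatic number is 5. A, D, E, I, J are mutually adjacent (a clique of size 5), so at least 5 colors are needed.
5 colors suffice: color red → {C, E, F, H}; color blue → {A, B, G}; color green → {I}; color yellow → {J}; color purple → {D}.
That is already a proper 5-coloring.

Yes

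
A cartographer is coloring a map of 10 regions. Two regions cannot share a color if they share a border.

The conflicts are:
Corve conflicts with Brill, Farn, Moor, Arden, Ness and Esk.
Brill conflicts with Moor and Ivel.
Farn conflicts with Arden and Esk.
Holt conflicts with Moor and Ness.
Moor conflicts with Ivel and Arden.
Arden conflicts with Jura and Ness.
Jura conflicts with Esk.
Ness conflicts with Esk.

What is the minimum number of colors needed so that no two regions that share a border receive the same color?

Corve, Ness, Esk all conflict with each other, so at least 3 colors are needed.
3 colors suffice: color 1 → {Corve, Holt, Ivel, Jura}; color 2 → {Brill, Arden, Esk}; color 3 → {Farn, Moor, Ness}. No two conflicting regions share a color.

3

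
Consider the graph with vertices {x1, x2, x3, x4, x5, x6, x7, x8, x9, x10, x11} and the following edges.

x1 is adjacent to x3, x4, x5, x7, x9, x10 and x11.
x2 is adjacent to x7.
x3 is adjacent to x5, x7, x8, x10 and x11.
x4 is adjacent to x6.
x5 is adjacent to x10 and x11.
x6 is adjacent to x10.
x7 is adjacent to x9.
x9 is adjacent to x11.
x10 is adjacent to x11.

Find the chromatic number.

x1, x3, x5, x10, x11 are mutually adjacent (a clique of size 5), so at least 5 colors are needed.
5 colors suffice: color 1 → {x1, x2, x6, x8}; color 2 → {x3, x4, x9}; color 3 → {x7, x10}; color 4 → {x11}; color 5 → {x5}. No two adjacent vertices share a color.

5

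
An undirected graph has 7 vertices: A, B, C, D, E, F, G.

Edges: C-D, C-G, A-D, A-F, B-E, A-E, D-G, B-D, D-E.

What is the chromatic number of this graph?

3

C, D, G are mutually adjacent, so at least 3 colors are needed.
3 colors suffice: A=blue, B=blue, C=blue, D=red, E=green, F=red, G=green. No two adjacent vertices share a color.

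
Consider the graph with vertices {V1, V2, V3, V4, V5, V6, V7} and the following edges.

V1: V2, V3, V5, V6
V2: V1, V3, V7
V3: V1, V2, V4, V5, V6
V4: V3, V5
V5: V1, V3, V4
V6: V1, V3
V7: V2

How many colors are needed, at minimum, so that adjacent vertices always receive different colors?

3

V1, V3, V5 are pairwise adjacent, so at least 3 colors are needed.
3 colors suffice: color 1 → {V3, V7}; color 2 → {V1, V4}; color 3 → {V2, V5, V6}. No two adjacent vertices share a color.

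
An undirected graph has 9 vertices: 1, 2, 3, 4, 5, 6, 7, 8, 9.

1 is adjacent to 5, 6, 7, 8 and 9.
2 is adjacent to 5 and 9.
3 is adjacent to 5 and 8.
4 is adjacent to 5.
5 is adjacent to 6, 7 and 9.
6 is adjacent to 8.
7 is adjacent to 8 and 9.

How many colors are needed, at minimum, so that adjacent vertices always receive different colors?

1, 5, 7, 9 are mutually adjacent (a clique of size 4), so at least 4 colors are needed.
A valid assignment using 4 colors: 1=b, 2=b, 3=b, 4=b, 5=a, 6=c, 7=d, 8=a, 9=c. Every edge joins two different colors.

4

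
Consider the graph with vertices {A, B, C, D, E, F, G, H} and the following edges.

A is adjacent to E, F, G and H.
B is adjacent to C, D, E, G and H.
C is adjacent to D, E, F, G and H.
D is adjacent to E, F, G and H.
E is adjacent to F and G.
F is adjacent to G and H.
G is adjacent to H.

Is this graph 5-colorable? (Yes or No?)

Yes

The chromatic number is 5. B, C, D, E, G are pairwise adjacent (a clique of size 5), so at least 5 colors are needed.
5 colors suffice: color 1 → {G}; color 2 → {A, D}; color 3 → {E, H}; color 4 → {C}; color 5 → {B, F}.
That is already a proper 5-coloring.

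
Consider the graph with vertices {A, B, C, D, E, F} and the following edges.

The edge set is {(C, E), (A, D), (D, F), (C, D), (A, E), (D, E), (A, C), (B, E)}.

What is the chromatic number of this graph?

4

A, C, D, E are pairwise adjacent (a clique of size 4), so at least 4 colors are needed.
4 colors suffice: color 1 → {B, D}; color 2 → {E, F}; color 3 → {A}; color 4 → {C}. Every edge joins two different colors.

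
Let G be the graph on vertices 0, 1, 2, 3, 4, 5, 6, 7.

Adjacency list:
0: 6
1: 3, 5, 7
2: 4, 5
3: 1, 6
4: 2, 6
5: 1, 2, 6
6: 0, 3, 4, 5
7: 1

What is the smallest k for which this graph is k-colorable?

2

4 and 6 are adjacent, so at least 2 colors are needed.
2 colors suffice: color a → {1, 2, 6}; color b → {0, 3, 4, 5, 7}. Each edge has distinct colors on its endpoints.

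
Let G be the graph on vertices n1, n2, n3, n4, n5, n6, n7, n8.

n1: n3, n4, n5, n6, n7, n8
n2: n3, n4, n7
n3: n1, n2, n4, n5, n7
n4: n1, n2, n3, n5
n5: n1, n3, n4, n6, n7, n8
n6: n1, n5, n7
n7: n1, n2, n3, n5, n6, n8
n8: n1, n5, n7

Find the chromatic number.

4

n1, n3, n4, n5 form a clique, so at least 4 colors are needed.
4 colors suffice: color R → {n1, n2}; color B → {n5}; color G → {n4, n7}; color Y → {n3, n6, n8}. Each edge has distinct colors on its endpoints.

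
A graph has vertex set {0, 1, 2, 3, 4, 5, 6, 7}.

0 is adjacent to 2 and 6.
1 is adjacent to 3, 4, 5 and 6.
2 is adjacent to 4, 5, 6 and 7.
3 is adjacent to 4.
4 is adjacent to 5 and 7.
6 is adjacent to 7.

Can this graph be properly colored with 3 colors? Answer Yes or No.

The chromatic number is 3. 0, 2, 6 are pairwise adjacent, so at least 3 colors are needed.
3 colors suffice: color red → {1, 2}; color blue → {4, 6}; color green → {0, 3, 5, 7}.
That is already a proper 3-coloring.

Yes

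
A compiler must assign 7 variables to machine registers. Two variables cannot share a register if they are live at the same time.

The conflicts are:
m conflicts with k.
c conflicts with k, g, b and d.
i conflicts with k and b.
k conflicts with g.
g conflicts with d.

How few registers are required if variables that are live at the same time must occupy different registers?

3

c, g, d pairwise conflict, so at least 3 registers are needed.
A valid assignment using 3 registers: m=1, c=1, i=1, k=2, g=3, b=2, d=2. Each listed conflict is separated.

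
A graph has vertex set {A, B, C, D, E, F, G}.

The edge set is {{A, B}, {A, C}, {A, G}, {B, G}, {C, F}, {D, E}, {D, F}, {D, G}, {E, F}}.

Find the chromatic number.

A, B, G are mutually adjacent, so at least 3 colors are needed.
3 colors suffice: color 1 → {A, D}; color 2 → {F, G}; color 3 → {B, C, E}. No two adjacent vertices share a color.

3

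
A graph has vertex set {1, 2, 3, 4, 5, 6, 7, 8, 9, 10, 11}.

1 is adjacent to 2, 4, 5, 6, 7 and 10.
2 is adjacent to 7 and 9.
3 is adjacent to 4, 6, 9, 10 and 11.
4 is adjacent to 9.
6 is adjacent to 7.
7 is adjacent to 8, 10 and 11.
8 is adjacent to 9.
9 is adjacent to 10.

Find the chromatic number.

1, 7, 10 are pairwise adjacent, so at least 3 colors are needed.
3 colors suffice: color a → {3, 5, 7}; color b → {1, 9, 11}; color c → {2, 4, 6, 8, 10}. No two adjacent vertices share a color.

3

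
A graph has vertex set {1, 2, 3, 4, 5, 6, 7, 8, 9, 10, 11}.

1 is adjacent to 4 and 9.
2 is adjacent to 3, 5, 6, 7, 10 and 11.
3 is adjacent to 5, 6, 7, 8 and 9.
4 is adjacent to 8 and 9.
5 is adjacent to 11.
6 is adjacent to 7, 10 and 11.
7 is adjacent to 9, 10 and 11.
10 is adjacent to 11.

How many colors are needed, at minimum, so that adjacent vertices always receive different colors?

5

2, 6, 7, 10, 11 are pairwise adjacent (a clique of size 5), so at least 5 colors are needed.
5 colors suffice: color a → {2, 8, 9}; color b → {3, 4, 11}; color c → {1, 5, 7}; color d → {6}; color e → {10}. No two adjacent vertices share a color.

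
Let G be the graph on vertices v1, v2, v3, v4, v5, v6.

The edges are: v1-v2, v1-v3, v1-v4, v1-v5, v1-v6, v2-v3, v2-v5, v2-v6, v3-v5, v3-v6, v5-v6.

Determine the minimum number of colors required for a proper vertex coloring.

v1, v2, v3, v5, v6 are mutually adjacent (a clique of size 5), so at least 5 colors are needed.
5 colors suffice: color red → {v1}; color blue → {v4, v5}; color green → {v2}; color yellow → {v6}; color purple → {v3}. No two adjacent vertices share a color.

5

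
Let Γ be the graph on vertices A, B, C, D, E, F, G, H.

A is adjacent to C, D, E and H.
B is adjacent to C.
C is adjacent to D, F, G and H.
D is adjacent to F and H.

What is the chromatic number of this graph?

4

A, C, D, H form a clique, so at least 4 colors are needed.
A valid assignment using 4 colors: A=green, B=blue, C=red, D=blue, E=red, F=green, G=blue, H=yellow. Every edge joins two different colors.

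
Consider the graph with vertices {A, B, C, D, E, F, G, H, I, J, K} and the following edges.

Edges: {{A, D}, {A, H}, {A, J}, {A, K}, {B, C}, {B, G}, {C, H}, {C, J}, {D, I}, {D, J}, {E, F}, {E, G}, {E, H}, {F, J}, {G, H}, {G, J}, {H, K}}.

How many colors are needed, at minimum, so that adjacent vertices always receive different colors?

3

E, G, H are mutually adjacent, so at least 3 colors are needed.
3 colors suffice: color red → {B, H, I, J}; color blue → {A, C, F, G}; color green → {D, E, K}. No two adjacent vertices share a color.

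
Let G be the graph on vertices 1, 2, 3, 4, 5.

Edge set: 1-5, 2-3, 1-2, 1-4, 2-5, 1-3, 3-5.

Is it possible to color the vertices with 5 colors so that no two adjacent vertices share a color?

The chromatic number is 4. 1, 2, 3, 5 are pairwise adjacent (a clique of size 4), so at least 4 colors are needed.
4 colors suffice: 1=a, 2=d, 3=c, 4=b, 5=b.
Since 5 ≥ 4, a proper 5-coloring certainly exists.

Yes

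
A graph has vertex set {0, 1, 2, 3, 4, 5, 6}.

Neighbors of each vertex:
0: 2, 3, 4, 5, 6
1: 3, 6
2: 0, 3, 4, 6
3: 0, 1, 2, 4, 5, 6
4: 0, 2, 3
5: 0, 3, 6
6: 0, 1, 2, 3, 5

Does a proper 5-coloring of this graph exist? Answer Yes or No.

The chromatic number is 4. 0, 2, 3, 4 are mutually adjacent (a clique of size 4), so at least 4 colors are needed.
One proper 4-coloring: 0=blue, 1=blue, 2=yellow, 3=red, 4=green, 5=yellow, 6=green.
Since 5 ≥ 4, a proper 5-coloring certainly exists.

Yes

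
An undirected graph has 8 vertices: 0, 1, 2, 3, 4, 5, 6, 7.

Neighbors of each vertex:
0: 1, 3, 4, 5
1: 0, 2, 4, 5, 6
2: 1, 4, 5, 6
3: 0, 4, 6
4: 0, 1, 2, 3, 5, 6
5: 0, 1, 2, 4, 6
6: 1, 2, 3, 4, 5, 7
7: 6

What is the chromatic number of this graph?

5

1, 2, 4, 5, 6 form a clique, so at least 5 colors are needed.
5 colors suffice: 0=b, 1=d, 2=e, 3=c, 4=a, 5=c, 6=b, 7=a. No two adjacent vertices share a color.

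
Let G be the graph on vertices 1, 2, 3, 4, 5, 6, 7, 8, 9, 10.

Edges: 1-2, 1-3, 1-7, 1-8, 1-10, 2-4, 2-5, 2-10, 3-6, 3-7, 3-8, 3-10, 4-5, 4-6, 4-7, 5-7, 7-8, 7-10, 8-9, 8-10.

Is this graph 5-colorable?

Yes

The chromatic number is 5. 1, 3, 7, 8, 10 are pairwise adjacent (a clique of size 5), so at least 5 colors are needed.
5 colors suffice: 1=e, 2=a, 3=b, 4=b, 5=c, 6=a, 7=a, 8=d, 9=a, 10=c.
That is already a proper 5-coloring.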